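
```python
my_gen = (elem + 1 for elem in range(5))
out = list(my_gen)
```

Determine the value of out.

Step 1: For each elem in range(5), compute elem+1:
  elem=0: 0+1 = 1
  elem=1: 1+1 = 2
  elem=2: 2+1 = 3
  elem=3: 3+1 = 4
  elem=4: 4+1 = 5
Therefore out = [1, 2, 3, 4, 5].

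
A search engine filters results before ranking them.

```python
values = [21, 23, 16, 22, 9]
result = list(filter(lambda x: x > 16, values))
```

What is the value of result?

Step 1: Filter elements > 16:
  21: kept
  23: kept
  16: removed
  22: kept
  9: removed
Therefore result = [21, 23, 22].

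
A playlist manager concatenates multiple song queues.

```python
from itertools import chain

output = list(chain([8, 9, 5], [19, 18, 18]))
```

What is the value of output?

Step 1: chain() concatenates iterables: [8, 9, 5] + [19, 18, 18].
Therefore output = [8, 9, 5, 19, 18, 18].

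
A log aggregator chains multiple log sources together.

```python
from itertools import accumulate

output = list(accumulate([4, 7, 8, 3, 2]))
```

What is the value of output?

Step 1: accumulate computes running sums:
  + 4 = 4
  + 7 = 11
  + 8 = 19
  + 3 = 22
  + 2 = 24
Therefore output = [4, 11, 19, 22, 24].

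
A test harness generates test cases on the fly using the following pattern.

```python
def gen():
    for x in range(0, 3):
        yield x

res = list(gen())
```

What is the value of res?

Step 1: The generator yields each value from range(0, 3).
Step 2: list() consumes all yields: [0, 1, 2].
Therefore res = [0, 1, 2].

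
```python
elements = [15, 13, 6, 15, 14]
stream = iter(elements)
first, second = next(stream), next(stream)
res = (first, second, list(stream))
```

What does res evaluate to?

Step 1: Create iterator over [15, 13, 6, 15, 14].
Step 2: first = 15, second = 13.
Step 3: Remaining elements: [6, 15, 14].
Therefore res = (15, 13, [6, 15, 14]).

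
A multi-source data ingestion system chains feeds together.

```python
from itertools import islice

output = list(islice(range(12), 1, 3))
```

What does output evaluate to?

Step 1: islice(range(12), 1, 3) takes elements at indices [1, 3).
Step 2: Elements: [1, 2].
Therefore output = [1, 2].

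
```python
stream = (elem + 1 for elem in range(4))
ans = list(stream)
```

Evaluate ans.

Step 1: For each elem in range(4), compute elem+1:
  elem=0: 0+1 = 1
  elem=1: 1+1 = 2
  elem=2: 2+1 = 3
  elem=3: 3+1 = 4
Therefore ans = [1, 2, 3, 4].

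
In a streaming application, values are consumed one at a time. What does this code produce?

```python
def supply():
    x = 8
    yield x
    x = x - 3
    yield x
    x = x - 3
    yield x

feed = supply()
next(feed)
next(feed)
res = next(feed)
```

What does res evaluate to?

Step 1: Trace through generator execution:
  Yield 1: x starts at 8, yield 8
  Yield 2: x = 8 - 3 = 5, yield 5
  Yield 3: x = 5 - 3 = 2, yield 2
Step 2: First next() gets 8, second next() gets the second value, third next() yields 2.
Therefore res = 2.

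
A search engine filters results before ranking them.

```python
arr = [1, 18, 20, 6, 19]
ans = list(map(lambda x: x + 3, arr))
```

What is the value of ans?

Step 1: Apply lambda x: x + 3 to each element:
  1 -> 4
  18 -> 21
  20 -> 23
  6 -> 9
  19 -> 22
Therefore ans = [4, 21, 23, 9, 22].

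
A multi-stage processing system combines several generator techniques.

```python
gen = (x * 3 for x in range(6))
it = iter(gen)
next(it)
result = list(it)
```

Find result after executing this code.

Step 1: Generator produces [0, 3, 6, 9, 12, 15].
Step 2: next(it) consumes first element (0).
Step 3: list(it) collects remaining: [3, 6, 9, 12, 15].
Therefore result = [3, 6, 9, 12, 15].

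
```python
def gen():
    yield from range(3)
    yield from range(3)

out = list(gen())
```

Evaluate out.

Step 1: Trace yields in order:
  yield 0
  yield 1
  yield 2
  yield 0
  yield 1
  yield 2
Therefore out = [0, 1, 2, 0, 1, 2].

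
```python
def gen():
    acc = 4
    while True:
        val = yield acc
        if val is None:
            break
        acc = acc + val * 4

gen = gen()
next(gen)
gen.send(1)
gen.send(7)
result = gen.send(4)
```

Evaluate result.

Step 1: next() -> yield acc=4.
Step 2: send(1) -> val=1, acc = 4 + 1*4 = 8, yield 8.
Step 3: send(7) -> val=7, acc = 8 + 7*4 = 36, yield 36.
Step 4: send(4) -> val=4, acc = 36 + 4*4 = 52, yield 52.
Therefore result = 52.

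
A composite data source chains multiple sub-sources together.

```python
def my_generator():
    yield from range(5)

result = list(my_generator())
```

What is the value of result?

Step 1: yield from delegates to the iterable, yielding each element.
Step 2: Collected values: [0, 1, 2, 3, 4].
Therefore result = [0, 1, 2, 3, 4].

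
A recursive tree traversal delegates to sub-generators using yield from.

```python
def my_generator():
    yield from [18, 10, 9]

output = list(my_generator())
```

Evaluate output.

Step 1: yield from delegates to the iterable, yielding each element.
Step 2: Collected values: [18, 10, 9].
Therefore output = [18, 10, 9].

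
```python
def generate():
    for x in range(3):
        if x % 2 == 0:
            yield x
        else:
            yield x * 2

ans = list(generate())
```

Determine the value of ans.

Step 1: For each x in range(3), yield x if even, else x*2:
  x=0 (even): yield 0
  x=1 (odd): yield 1*2 = 2
  x=2 (even): yield 2
Therefore ans = [0, 2, 2].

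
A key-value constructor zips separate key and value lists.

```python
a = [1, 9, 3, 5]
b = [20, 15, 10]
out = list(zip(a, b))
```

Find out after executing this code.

Step 1: zip stops at shortest (len(a)=4, len(b)=3):
  Index 0: (1, 20)
  Index 1: (9, 15)
  Index 2: (3, 10)
Step 2: Last element of a (5) has no pair, dropped.
Therefore out = [(1, 20), (9, 15), (3, 10)].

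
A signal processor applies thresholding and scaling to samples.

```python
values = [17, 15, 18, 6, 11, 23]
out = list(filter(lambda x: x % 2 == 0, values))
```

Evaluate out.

Step 1: Filter elements divisible by 2:
  17 % 2 = 1: removed
  15 % 2 = 1: removed
  18 % 2 = 0: kept
  6 % 2 = 0: kept
  11 % 2 = 1: removed
  23 % 2 = 1: removed
Therefore out = [18, 6].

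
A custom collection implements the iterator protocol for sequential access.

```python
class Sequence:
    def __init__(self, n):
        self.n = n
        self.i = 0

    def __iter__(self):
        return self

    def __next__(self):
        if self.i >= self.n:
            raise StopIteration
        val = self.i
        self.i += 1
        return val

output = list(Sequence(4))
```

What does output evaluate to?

Step 1: Sequence(4) creates an iterator counting 0 to 3.
Step 2: list() consumes all values: [0, 1, 2, 3].
Therefore output = [0, 1, 2, 3].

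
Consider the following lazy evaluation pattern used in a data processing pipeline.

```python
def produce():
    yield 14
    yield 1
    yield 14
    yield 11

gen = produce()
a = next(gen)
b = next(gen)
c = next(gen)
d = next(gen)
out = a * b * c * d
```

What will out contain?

Step 1: Create generator and consume all values:
  a = next(gen) = 14
  b = next(gen) = 1
  c = next(gen) = 14
  d = next(gen) = 11
Step 2: out = 14 * 1 * 14 * 11 = 2156.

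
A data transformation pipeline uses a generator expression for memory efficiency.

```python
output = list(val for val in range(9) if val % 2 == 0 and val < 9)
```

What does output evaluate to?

Step 1: Filter range(9) where val % 2 == 0 and val < 9:
  val=0: both conditions met, included
  val=1: excluded (1 % 2 != 0)
  val=2: both conditions met, included
  val=3: excluded (3 % 2 != 0)
  val=4: both conditions met, included
  val=5: excluded (5 % 2 != 0)
  val=6: both conditions met, included
  val=7: excluded (7 % 2 != 0)
  val=8: both conditions met, included
Therefore output = [0, 2, 4, 6, 8].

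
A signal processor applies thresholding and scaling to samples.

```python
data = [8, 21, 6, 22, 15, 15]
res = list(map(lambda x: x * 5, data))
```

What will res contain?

Step 1: Apply lambda x: x * 5 to each element:
  8 -> 40
  21 -> 105
  6 -> 30
  22 -> 110
  15 -> 75
  15 -> 75
Therefore res = [40, 105, 30, 110, 75, 75].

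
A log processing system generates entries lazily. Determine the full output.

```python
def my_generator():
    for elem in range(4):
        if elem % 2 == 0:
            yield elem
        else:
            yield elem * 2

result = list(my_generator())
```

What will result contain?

Step 1: For each elem in range(4), yield elem if even, else elem*2:
  elem=0 (even): yield 0
  elem=1 (odd): yield 1*2 = 2
  elem=2 (even): yield 2
  elem=3 (odd): yield 3*2 = 6
Therefore result = [0, 2, 2, 6].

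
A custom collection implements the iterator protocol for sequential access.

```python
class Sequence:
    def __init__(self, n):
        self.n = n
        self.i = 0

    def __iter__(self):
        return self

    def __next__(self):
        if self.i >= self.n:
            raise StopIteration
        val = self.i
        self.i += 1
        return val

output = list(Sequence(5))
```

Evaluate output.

Step 1: Sequence(5) creates an iterator counting 0 to 4.
Step 2: list() consumes all values: [0, 1, 2, 3, 4].
Therefore output = [0, 1, 2, 3, 4].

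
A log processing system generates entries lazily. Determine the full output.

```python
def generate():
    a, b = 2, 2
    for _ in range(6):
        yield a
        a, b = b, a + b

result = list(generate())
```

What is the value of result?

Step 1: Fibonacci-like sequence starting with a=2, b=2:
  Iteration 1: yield a=2, then a,b = 2,4
  Iteration 2: yield a=2, then a,b = 4,6
  Iteration 3: yield a=4, then a,b = 6,10
  Iteration 4: yield a=6, then a,b = 10,16
  Iteration 5: yield a=10, then a,b = 16,26
  Iteration 6: yield a=16, then a,b = 26,42
Therefore result = [2, 2, 4, 6, 10, 16].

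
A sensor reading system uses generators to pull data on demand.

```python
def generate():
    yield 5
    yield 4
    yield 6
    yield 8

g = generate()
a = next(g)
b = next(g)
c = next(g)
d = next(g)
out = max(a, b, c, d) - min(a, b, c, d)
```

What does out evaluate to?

Step 1: Create generator and consume all values:
  a = next(g) = 5
  b = next(g) = 4
  c = next(g) = 6
  d = next(g) = 8
Step 2: max = 8, min = 4, out = 8 - 4 = 4.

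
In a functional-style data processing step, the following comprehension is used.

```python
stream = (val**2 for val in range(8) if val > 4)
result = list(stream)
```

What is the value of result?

Step 1: For range(8), keep val > 4, then square:
  val=0: 0 <= 4, excluded
  val=1: 1 <= 4, excluded
  val=2: 2 <= 4, excluded
  val=3: 3 <= 4, excluded
  val=4: 4 <= 4, excluded
  val=5: 5 > 4, yield 5**2 = 25
  val=6: 6 > 4, yield 6**2 = 36
  val=7: 7 > 4, yield 7**2 = 49
Therefore result = [25, 36, 49].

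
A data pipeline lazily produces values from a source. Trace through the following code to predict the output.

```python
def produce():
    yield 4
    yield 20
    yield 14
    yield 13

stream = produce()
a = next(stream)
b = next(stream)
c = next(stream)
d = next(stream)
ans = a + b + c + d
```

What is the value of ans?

Step 1: Create generator and consume all values:
  a = next(stream) = 4
  b = next(stream) = 20
  c = next(stream) = 14
  d = next(stream) = 13
Step 2: ans = 4 + 20 + 14 + 13 = 51.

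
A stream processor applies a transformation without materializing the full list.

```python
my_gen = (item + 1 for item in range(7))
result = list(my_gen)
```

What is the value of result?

Step 1: For each item in range(7), compute item+1:
  item=0: 0+1 = 1
  item=1: 1+1 = 2
  item=2: 2+1 = 3
  item=3: 3+1 = 4
  item=4: 4+1 = 5
  item=5: 5+1 = 6
  item=6: 6+1 = 7
Therefore result = [1, 2, 3, 4, 5, 6, 7].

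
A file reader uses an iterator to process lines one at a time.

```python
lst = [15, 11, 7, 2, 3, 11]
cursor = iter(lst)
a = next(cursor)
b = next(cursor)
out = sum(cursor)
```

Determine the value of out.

Step 1: Create iterator over [15, 11, 7, 2, 3, 11].
Step 2: a = next() = 15, b = next() = 11.
Step 3: sum() of remaining [7, 2, 3, 11] = 23.
Therefore out = 23.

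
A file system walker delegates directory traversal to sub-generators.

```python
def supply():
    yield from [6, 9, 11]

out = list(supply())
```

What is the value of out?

Step 1: yield from delegates to the iterable, yielding each element.
Step 2: Collected values: [6, 9, 11].
Therefore out = [6, 9, 11].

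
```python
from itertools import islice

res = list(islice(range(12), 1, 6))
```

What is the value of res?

Step 1: islice(range(12), 1, 6) takes elements at indices [1, 6).
Step 2: Elements: [1, 2, 3, 4, 5].
Therefore res = [1, 2, 3, 4, 5].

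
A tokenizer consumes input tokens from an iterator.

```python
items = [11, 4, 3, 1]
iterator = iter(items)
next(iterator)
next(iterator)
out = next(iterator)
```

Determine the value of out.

Step 1: Create iterator over [11, 4, 3, 1].
Step 2: next() consumes 11.
Step 3: next() consumes 4.
Step 4: next() returns 3.
Therefore out = 3.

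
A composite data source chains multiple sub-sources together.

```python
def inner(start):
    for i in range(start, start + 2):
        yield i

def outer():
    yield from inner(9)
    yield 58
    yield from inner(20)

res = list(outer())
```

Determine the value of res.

Step 1: outer() delegates to inner(9):
  yield 9
  yield 10
Step 2: yield 58
Step 3: Delegates to inner(20):
  yield 20
  yield 21
Therefore res = [9, 10, 58, 20, 21].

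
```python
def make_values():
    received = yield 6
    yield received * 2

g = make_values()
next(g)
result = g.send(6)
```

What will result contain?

Step 1: next(g) advances to first yield, producing 6.
Step 2: send(6) resumes, received = 6.
Step 3: yield received * 2 = 6 * 2 = 12.
Therefore result = 12.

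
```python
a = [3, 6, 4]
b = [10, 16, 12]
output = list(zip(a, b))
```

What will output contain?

Step 1: zip pairs elements at same index:
  Index 0: (3, 10)
  Index 1: (6, 16)
  Index 2: (4, 12)
Therefore output = [(3, 10), (6, 16), (4, 12)].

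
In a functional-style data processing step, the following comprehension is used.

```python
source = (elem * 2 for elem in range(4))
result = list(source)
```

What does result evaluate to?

Step 1: For each elem in range(4), compute elem*2:
  elem=0: 0*2 = 0
  elem=1: 1*2 = 2
  elem=2: 2*2 = 4
  elem=3: 3*2 = 6
Therefore result = [0, 2, 4, 6].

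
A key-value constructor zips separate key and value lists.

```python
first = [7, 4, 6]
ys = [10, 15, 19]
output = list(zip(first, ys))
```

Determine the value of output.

Step 1: zip pairs elements at same index:
  Index 0: (7, 10)
  Index 1: (4, 15)
  Index 2: (6, 19)
Therefore output = [(7, 10), (4, 15), (6, 19)].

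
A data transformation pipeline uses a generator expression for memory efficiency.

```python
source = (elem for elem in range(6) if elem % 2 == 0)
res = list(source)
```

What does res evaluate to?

Step 1: Filter range(6) keeping only even values:
  elem=0: even, included
  elem=1: odd, excluded
  elem=2: even, included
  elem=3: odd, excluded
  elem=4: even, included
  elem=5: odd, excluded
Therefore res = [0, 2, 4].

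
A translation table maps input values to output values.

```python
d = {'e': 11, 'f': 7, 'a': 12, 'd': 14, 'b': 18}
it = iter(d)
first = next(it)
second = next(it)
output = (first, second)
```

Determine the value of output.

Step 1: iter(d) iterates over keys: ['e', 'f', 'a', 'd', 'b'].
Step 2: first = next(it) = 'e', second = next(it) = 'f'.
Therefore output = ('e', 'f').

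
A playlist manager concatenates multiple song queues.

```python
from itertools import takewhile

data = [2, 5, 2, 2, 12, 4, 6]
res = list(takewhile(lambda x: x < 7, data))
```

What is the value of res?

Step 1: takewhile stops at first element >= 7:
  2 < 7: take
  5 < 7: take
  2 < 7: take
  2 < 7: take
  12 >= 7: stop
Therefore res = [2, 5, 2, 2].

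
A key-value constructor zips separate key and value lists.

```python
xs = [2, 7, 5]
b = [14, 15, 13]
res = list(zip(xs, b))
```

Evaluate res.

Step 1: zip pairs elements at same index:
  Index 0: (2, 14)
  Index 1: (7, 15)
  Index 2: (5, 13)
Therefore res = [(2, 14), (7, 15), (5, 13)].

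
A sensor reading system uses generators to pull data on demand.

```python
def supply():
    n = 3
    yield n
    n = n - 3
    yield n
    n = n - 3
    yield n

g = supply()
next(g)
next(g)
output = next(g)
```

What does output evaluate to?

Step 1: Trace through generator execution:
  Yield 1: n starts at 3, yield 3
  Yield 2: n = 3 - 3 = 0, yield 0
  Yield 3: n = 0 - 3 = -3, yield -3
Step 2: First next() gets 3, second next() gets the second value, third next() yields -3.
Therefore output = -3.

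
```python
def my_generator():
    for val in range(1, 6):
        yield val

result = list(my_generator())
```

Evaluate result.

Step 1: The generator yields each value from range(1, 6).
Step 2: list() consumes all yields: [1, 2, 3, 4, 5].
Therefore result = [1, 2, 3, 4, 5].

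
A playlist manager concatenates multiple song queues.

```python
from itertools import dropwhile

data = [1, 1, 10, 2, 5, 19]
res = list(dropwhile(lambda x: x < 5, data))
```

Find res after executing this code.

Step 1: dropwhile drops elements while < 5:
  1 < 5: dropped
  1 < 5: dropped
  10: kept (dropping stopped)
Step 2: Remaining elements kept regardless of condition.
Therefore res = [10, 2, 5, 19].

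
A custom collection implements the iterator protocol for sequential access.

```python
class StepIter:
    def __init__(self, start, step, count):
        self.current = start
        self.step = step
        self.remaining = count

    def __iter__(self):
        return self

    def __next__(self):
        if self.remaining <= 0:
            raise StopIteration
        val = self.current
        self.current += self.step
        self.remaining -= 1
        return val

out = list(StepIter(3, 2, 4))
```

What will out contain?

Step 1: StepIter starts at 3, increments by 2, for 4 steps:
  Yield 3, then current += 2
  Yield 5, then current += 2
  Yield 7, then current += 2
  Yield 9, then current += 2
Therefore out = [3, 5, 7, 9].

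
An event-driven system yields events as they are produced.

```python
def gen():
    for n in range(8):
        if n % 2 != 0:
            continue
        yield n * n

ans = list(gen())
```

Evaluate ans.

Step 1: Only yield n**2 when n is divisible by 2:
  n=0: 0 % 2 == 0, yield 0**2 = 0
  n=2: 2 % 2 == 0, yield 2**2 = 4
  n=4: 4 % 2 == 0, yield 4**2 = 16
  n=6: 6 % 2 == 0, yield 6**2 = 36
Therefore ans = [0, 4, 16, 36].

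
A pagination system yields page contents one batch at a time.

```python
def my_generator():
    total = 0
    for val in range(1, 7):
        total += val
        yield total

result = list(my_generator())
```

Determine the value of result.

Step 1: Generator accumulates running sum:
  val=1: total = 1, yield 1
  val=2: total = 3, yield 3
  val=3: total = 6, yield 6
  val=4: total = 10, yield 10
  val=5: total = 15, yield 15
  val=6: total = 21, yield 21
Therefore result = [1, 3, 6, 10, 15, 21].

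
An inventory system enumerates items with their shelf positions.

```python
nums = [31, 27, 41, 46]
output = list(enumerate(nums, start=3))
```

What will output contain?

Step 1: enumerate with start=3:
  (3, 31)
  (4, 27)
  (5, 41)
  (6, 46)
Therefore output = [(3, 31), (4, 27), (5, 41), (6, 46)].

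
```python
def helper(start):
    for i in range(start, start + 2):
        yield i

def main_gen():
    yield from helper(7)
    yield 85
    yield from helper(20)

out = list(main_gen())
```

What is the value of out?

Step 1: main_gen() delegates to helper(7):
  yield 7
  yield 8
Step 2: yield 85
Step 3: Delegates to helper(20):
  yield 20
  yield 21
Therefore out = [7, 8, 85, 20, 21].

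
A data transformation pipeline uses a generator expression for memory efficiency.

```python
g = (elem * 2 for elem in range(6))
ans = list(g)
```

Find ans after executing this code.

Step 1: For each elem in range(6), compute elem*2:
  elem=0: 0*2 = 0
  elem=1: 1*2 = 2
  elem=2: 2*2 = 4
  elem=3: 3*2 = 6
  elem=4: 4*2 = 8
  elem=5: 5*2 = 10
Therefore ans = [0, 2, 4, 6, 8, 10].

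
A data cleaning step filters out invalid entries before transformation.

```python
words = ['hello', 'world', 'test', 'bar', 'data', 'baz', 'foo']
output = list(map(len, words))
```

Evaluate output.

Step 1: Map len() to each word:
  'hello' -> 5
  'world' -> 5
  'test' -> 4
  'bar' -> 3
  'data' -> 4
  'baz' -> 3
  'foo' -> 3
Therefore output = [5, 5, 4, 3, 4, 3, 3].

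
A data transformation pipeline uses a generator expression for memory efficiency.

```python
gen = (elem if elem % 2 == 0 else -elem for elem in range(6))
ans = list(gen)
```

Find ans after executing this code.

Step 1: For each elem in range(6), yield elem if even, else -elem:
  elem=0: even, yield 0
  elem=1: odd, yield -1
  elem=2: even, yield 2
  elem=3: odd, yield -3
  elem=4: even, yield 4
  elem=5: odd, yield -5
Therefore ans = [0, -1, 2, -3, 4, -5].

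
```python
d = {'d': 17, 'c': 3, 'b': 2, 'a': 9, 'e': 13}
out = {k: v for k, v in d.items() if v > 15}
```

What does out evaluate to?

Step 1: Filter items where value > 15:
  'd': 17 > 15: kept
  'c': 3 <= 15: removed
  'b': 2 <= 15: removed
  'a': 9 <= 15: removed
  'e': 13 <= 15: removed
Therefore out = {'d': 17}.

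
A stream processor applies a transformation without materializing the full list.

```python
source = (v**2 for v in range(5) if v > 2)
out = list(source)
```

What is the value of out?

Step 1: For range(5), keep v > 2, then square:
  v=0: 0 <= 2, excluded
  v=1: 1 <= 2, excluded
  v=2: 2 <= 2, excluded
  v=3: 3 > 2, yield 3**2 = 9
  v=4: 4 > 2, yield 4**2 = 16
Therefore out = [9, 16].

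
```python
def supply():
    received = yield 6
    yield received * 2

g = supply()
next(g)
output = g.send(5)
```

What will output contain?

Step 1: next(g) advances to first yield, producing 6.
Step 2: send(5) resumes, received = 5.
Step 3: yield received * 2 = 5 * 2 = 10.
Therefore output = 10.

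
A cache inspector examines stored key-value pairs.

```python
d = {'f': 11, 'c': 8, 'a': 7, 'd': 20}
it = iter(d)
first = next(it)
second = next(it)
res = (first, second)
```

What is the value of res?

Step 1: iter(d) iterates over keys: ['f', 'c', 'a', 'd'].
Step 2: first = next(it) = 'f', second = next(it) = 'c'.
Therefore res = ('f', 'c').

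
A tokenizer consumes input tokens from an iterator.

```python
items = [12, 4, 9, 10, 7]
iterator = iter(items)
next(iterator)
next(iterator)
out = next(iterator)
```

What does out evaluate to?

Step 1: Create iterator over [12, 4, 9, 10, 7].
Step 2: next() consumes 12.
Step 3: next() consumes 4.
Step 4: next() returns 9.
Therefore out = 9.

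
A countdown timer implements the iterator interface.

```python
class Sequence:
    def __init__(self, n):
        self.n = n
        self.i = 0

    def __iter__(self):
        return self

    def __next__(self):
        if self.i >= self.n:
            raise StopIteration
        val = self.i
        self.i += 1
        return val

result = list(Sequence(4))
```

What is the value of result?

Step 1: Sequence(4) creates an iterator counting 0 to 3.
Step 2: list() consumes all values: [0, 1, 2, 3].
Therefore result = [0, 1, 2, 3].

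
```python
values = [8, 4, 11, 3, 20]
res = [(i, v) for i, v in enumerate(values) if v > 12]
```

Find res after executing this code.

Step 1: Filter enumerate([8, 4, 11, 3, 20]) keeping v > 12:
  (0, 8): 8 <= 12, excluded
  (1, 4): 4 <= 12, excluded
  (2, 11): 11 <= 12, excluded
  (3, 3): 3 <= 12, excluded
  (4, 20): 20 > 12, included
Therefore res = [(4, 20)].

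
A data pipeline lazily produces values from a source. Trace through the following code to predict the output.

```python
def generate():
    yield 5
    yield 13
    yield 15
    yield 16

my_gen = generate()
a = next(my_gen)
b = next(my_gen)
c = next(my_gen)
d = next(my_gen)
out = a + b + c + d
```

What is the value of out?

Step 1: Create generator and consume all values:
  a = next(my_gen) = 5
  b = next(my_gen) = 13
  c = next(my_gen) = 15
  d = next(my_gen) = 16
Step 2: out = 5 + 13 + 15 + 16 = 49.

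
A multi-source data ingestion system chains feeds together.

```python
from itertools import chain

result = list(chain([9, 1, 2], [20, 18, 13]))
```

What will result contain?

Step 1: chain() concatenates iterables: [9, 1, 2] + [20, 18, 13].
Therefore result = [9, 1, 2, 20, 18, 13].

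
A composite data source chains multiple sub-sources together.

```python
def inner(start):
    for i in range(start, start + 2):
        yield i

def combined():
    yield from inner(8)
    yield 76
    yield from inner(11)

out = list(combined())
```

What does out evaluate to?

Step 1: combined() delegates to inner(8):
  yield 8
  yield 9
Step 2: yield 76
Step 3: Delegates to inner(11):
  yield 11
  yield 12
Therefore out = [8, 9, 76, 11, 12].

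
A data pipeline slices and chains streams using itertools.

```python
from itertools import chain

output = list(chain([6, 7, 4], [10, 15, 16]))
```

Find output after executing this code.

Step 1: chain() concatenates iterables: [6, 7, 4] + [10, 15, 16].
Therefore output = [6, 7, 4, 10, 15, 16].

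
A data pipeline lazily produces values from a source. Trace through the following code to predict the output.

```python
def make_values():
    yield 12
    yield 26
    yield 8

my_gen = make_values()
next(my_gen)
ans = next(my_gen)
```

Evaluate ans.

Step 1: make_values() creates a generator.
Step 2: next(my_gen) yields 12 (consumed and discarded).
Step 3: next(my_gen) yields 26, assigned to ans.
Therefore ans = 26.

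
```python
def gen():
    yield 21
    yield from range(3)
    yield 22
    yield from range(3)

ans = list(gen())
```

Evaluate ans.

Step 1: Trace yields in order:
  yield 21
  yield 0
  yield 1
  yield 2
  yield 22
  yield 0
  yield 1
  yield 2
Therefore ans = [21, 0, 1, 2, 22, 0, 1, 2].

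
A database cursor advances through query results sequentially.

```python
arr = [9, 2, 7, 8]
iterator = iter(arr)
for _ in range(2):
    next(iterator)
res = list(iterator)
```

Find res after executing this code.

Step 1: Create iterator over [9, 2, 7, 8].
Step 2: Advance 2 positions (consuming [9, 2]).
Step 3: list() collects remaining elements: [7, 8].
Therefore res = [7, 8].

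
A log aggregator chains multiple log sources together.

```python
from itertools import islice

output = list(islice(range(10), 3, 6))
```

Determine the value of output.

Step 1: islice(range(10), 3, 6) takes elements at indices [3, 6).
Step 2: Elements: [3, 4, 5].
Therefore output = [3, 4, 5].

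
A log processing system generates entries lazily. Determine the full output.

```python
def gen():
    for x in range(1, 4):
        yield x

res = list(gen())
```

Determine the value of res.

Step 1: The generator yields each value from range(1, 4).
Step 2: list() consumes all yields: [1, 2, 3].
Therefore res = [1, 2, 3].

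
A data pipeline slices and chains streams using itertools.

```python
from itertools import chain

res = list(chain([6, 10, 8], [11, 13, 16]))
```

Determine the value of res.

Step 1: chain() concatenates iterables: [6, 10, 8] + [11, 13, 16].
Therefore res = [6, 10, 8, 11, 13, 16].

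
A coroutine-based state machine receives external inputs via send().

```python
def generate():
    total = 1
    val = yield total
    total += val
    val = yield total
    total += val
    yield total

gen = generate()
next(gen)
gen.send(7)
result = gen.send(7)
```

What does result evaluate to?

Step 1: next() -> yield total=1.
Step 2: send(7) -> val=7, total = 1+7 = 8, yield 8.
Step 3: send(7) -> val=7, total = 8+7 = 15, yield 15.
Therefore result = 15.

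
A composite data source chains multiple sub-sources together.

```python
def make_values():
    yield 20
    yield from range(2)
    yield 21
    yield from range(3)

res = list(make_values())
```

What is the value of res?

Step 1: Trace yields in order:
  yield 20
  yield 0
  yield 1
  yield 21
  yield 0
  yield 1
  yield 2
Therefore res = [20, 0, 1, 21, 0, 1, 2].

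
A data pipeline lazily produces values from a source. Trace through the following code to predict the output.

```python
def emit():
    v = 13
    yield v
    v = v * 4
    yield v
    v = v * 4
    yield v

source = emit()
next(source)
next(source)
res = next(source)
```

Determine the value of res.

Step 1: Trace through generator execution:
  Yield 1: v starts at 13, yield 13
  Yield 2: v = 13 * 4 = 52, yield 52
  Yield 3: v = 52 * 4 = 208, yield 208
Step 2: First next() gets 13, second next() gets the second value, third next() yields 208.
Therefore res = 208.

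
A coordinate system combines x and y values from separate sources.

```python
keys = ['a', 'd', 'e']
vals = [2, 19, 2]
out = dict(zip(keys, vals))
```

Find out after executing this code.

Step 1: zip pairs keys with values:
  'a' -> 2
  'd' -> 19
  'e' -> 2
Therefore out = {'a': 2, 'd': 19, 'e': 2}.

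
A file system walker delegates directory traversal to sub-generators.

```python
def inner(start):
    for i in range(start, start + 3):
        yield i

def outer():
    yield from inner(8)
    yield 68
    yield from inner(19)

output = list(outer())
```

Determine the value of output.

Step 1: outer() delegates to inner(8):
  yield 8
  yield 9
  yield 10
Step 2: yield 68
Step 3: Delegates to inner(19):
  yield 19
  yield 20
  yield 21
Therefore output = [8, 9, 10, 68, 19, 20, 21].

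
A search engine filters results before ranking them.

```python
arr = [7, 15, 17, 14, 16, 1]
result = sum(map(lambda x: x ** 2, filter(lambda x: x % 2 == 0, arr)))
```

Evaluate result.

Step 1: Filter even numbers from [7, 15, 17, 14, 16, 1]: [14, 16]
Step 2: Square each: [196, 256]
Step 3: Sum = 452.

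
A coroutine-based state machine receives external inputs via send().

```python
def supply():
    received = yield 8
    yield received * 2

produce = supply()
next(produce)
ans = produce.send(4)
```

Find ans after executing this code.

Step 1: next(produce) advances to first yield, producing 8.
Step 2: send(4) resumes, received = 4.
Step 3: yield received * 2 = 4 * 2 = 8.
Therefore ans = 8.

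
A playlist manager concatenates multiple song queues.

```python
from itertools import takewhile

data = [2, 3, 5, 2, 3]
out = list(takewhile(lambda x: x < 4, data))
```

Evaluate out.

Step 1: takewhile stops at first element >= 4:
  2 < 4: take
  3 < 4: take
  5 >= 4: stop
Therefore out = [2, 3].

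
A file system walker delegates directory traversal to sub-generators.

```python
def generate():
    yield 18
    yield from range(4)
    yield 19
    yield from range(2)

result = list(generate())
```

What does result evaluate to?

Step 1: Trace yields in order:
  yield 18
  yield 0
  yield 1
  yield 2
  yield 3
  yield 19
  yield 0
  yield 1
Therefore result = [18, 0, 1, 2, 3, 19, 0, 1].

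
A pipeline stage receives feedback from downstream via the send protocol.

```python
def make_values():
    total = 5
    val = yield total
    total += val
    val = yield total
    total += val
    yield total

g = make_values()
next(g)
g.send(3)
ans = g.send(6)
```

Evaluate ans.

Step 1: next() -> yield total=5.
Step 2: send(3) -> val=3, total = 5+3 = 8, yield 8.
Step 3: send(6) -> val=6, total = 8+6 = 14, yield 14.
Therefore ans = 14.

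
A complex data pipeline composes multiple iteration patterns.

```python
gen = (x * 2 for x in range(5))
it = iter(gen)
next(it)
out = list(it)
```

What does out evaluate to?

Step 1: Generator produces [0, 2, 4, 6, 8].
Step 2: next(it) consumes first element (0).
Step 3: list(it) collects remaining: [2, 4, 6, 8].
Therefore out = [2, 4, 6, 8].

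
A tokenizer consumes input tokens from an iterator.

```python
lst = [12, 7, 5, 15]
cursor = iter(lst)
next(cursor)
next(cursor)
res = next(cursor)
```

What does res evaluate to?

Step 1: Create iterator over [12, 7, 5, 15].
Step 2: next() consumes 12.
Step 3: next() consumes 7.
Step 4: next() returns 5.
Therefore res = 5.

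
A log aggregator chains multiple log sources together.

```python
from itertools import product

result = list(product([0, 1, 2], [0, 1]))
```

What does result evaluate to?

Step 1: product([0, 1, 2], [0, 1]) gives all pairs:
  (0, 0)
  (0, 1)
  (1, 0)
  (1, 1)
  (2, 0)
  (2, 1)
Therefore result = [(0, 0), (0, 1), (1, 0), (1, 1), (2, 0), (2, 1)].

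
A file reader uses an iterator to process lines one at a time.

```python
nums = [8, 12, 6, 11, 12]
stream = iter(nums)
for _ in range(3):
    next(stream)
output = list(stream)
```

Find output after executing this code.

Step 1: Create iterator over [8, 12, 6, 11, 12].
Step 2: Advance 3 positions (consuming [8, 12, 6]).
Step 3: list() collects remaining elements: [11, 12].
Therefore output = [11, 12].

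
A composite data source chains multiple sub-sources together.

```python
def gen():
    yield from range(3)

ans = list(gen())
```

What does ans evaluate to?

Step 1: yield from delegates to the iterable, yielding each element.
Step 2: Collected values: [0, 1, 2].
Therefore ans = [0, 1, 2].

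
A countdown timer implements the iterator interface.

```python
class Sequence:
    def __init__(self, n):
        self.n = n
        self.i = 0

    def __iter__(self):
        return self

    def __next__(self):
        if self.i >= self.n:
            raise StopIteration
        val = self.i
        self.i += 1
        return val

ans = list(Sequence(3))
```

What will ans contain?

Step 1: Sequence(3) creates an iterator counting 0 to 2.
Step 2: list() consumes all values: [0, 1, 2].
Therefore ans = [0, 1, 2].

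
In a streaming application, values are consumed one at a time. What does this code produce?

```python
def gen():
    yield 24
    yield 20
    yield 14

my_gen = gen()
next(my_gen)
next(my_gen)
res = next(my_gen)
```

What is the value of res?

Step 1: gen() creates a generator.
Step 2: next(my_gen) yields 24 (consumed and discarded).
Step 3: next(my_gen) yields 20 (consumed and discarded).
Step 4: next(my_gen) yields 14, assigned to res.
Therefore res = 14.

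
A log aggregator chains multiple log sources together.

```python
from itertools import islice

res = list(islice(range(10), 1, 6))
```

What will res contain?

Step 1: islice(range(10), 1, 6) takes elements at indices [1, 6).
Step 2: Elements: [1, 2, 3, 4, 5].
Therefore res = [1, 2, 3, 4, 5].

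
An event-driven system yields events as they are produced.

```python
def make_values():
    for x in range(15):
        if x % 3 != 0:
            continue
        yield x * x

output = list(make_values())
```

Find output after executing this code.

Step 1: Only yield x**2 when x is divisible by 3:
  x=0: 0 % 3 == 0, yield 0**2 = 0
  x=3: 3 % 3 == 0, yield 3**2 = 9
  x=6: 6 % 3 == 0, yield 6**2 = 36
  x=9: 9 % 3 == 0, yield 9**2 = 81
  x=12: 12 % 3 == 0, yield 12**2 = 144
Therefore output = [0, 9, 36, 81, 144].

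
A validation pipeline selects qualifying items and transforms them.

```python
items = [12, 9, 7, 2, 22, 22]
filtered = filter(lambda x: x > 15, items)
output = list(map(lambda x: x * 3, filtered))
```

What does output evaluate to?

Step 1: Filter items for elements > 15:
  12: removed
  9: removed
  7: removed
  2: removed
  22: kept
  22: kept
Step 2: Map x * 3 on filtered [22, 22]:
  22 -> 66
  22 -> 66
Therefore output = [66, 66].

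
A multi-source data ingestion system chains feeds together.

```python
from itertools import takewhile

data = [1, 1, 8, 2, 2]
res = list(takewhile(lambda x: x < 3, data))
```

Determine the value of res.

Step 1: takewhile stops at first element >= 3:
  1 < 3: take
  1 < 3: take
  8 >= 3: stop
Therefore res = [1, 1].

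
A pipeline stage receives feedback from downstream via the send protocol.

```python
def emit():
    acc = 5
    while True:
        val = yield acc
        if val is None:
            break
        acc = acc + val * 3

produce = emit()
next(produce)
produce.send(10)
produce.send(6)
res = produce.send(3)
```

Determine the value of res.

Step 1: next() -> yield acc=5.
Step 2: send(10) -> val=10, acc = 5 + 10*3 = 35, yield 35.
Step 3: send(6) -> val=6, acc = 35 + 6*3 = 53, yield 53.
Step 4: send(3) -> val=3, acc = 53 + 3*3 = 62, yield 62.
Therefore res = 62.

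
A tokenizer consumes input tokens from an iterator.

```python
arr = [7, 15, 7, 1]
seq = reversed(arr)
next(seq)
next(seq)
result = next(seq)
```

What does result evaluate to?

Step 1: reversed([7, 15, 7, 1]) gives iterator: [1, 7, 15, 7].
Step 2: First next() = 1, second next() = 7.
Step 3: Third next() = 15.
Therefore result = 15.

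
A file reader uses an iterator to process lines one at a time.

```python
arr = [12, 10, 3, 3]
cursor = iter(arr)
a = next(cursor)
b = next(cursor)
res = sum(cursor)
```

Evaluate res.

Step 1: Create iterator over [12, 10, 3, 3].
Step 2: a = next() = 12, b = next() = 10.
Step 3: sum() of remaining [3, 3] = 6.
Therefore res = 6.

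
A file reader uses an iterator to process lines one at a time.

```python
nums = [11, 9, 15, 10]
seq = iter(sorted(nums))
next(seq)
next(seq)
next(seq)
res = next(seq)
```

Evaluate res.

Step 1: sorted([11, 9, 15, 10]) = [9, 10, 11, 15].
Step 2: Create iterator and skip 3 elements.
Step 3: next() returns 15.
Therefore res = 15.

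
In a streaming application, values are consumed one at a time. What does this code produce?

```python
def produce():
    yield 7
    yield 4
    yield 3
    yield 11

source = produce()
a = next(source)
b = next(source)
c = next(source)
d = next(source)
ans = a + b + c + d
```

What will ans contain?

Step 1: Create generator and consume all values:
  a = next(source) = 7
  b = next(source) = 4
  c = next(source) = 3
  d = next(source) = 11
Step 2: ans = 7 + 4 + 3 + 11 = 25.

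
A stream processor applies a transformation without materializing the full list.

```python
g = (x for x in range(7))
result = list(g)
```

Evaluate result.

Step 1: Generator expression iterates range(7): [0, 1, 2, 3, 4, 5, 6].
Step 2: list() collects all values.
Therefore result = [0, 1, 2, 3, 4, 5, 6].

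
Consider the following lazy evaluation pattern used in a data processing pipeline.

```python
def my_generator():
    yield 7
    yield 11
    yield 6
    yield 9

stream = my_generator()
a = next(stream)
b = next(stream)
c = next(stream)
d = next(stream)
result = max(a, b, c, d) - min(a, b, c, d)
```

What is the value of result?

Step 1: Create generator and consume all values:
  a = next(stream) = 7
  b = next(stream) = 11
  c = next(stream) = 6
  d = next(stream) = 9
Step 2: max = 11, min = 6, result = 11 - 6 = 5.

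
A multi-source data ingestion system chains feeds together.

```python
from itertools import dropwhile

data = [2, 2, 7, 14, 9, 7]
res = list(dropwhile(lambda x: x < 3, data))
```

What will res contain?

Step 1: dropwhile drops elements while < 3:
  2 < 3: dropped
  2 < 3: dropped
  7: kept (dropping stopped)
Step 2: Remaining elements kept regardless of condition.
Therefore res = [7, 14, 9, 7].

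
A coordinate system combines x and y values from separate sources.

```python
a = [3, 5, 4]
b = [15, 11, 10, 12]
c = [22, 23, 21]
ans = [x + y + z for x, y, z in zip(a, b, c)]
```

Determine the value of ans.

Step 1: zip three lists (truncates to shortest, len=3):
  3 + 15 + 22 = 40
  5 + 11 + 23 = 39
  4 + 10 + 21 = 35
Therefore ans = [40, 39, 35].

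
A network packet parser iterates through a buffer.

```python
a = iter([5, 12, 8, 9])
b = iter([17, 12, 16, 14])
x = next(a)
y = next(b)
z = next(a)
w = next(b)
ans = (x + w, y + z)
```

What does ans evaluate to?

Step 1: a iterates [5, 12, 8, 9], b iterates [17, 12, 16, 14].
Step 2: x = next(a) = 5, y = next(b) = 17.
Step 3: z = next(a) = 12, w = next(b) = 12.
Step 4: ans = (5 + 12, 17 + 12) = (17, 29).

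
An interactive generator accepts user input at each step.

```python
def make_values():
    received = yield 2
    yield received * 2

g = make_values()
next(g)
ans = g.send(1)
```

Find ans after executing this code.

Step 1: next(g) advances to first yield, producing 2.
Step 2: send(1) resumes, received = 1.
Step 3: yield received * 2 = 1 * 2 = 2.
Therefore ans = 2.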